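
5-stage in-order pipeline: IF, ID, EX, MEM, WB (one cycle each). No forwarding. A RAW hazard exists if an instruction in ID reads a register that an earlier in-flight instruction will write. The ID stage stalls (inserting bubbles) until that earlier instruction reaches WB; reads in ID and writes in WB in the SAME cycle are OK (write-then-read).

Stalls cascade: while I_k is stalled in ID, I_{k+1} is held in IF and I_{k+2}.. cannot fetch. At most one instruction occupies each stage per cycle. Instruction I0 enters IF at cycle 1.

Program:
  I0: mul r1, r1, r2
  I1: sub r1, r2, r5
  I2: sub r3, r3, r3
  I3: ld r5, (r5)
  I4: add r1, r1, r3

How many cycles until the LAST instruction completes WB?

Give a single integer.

I0 mul r1 <- r1,r2: IF@1 ID@2 stall=0 (-) EX@3 MEM@4 WB@5
I1 sub r1 <- r2,r5: IF@2 ID@3 stall=0 (-) EX@4 MEM@5 WB@6
I2 sub r3 <- r3,r3: IF@3 ID@4 stall=0 (-) EX@5 MEM@6 WB@7
I3 ld r5 <- r5: IF@4 ID@5 stall=0 (-) EX@6 MEM@7 WB@8
I4 add r1 <- r1,r3: IF@5 ID@6 stall=1 (RAW on I2.r3 (WB@7)) EX@8 MEM@9 WB@10

Answer: 10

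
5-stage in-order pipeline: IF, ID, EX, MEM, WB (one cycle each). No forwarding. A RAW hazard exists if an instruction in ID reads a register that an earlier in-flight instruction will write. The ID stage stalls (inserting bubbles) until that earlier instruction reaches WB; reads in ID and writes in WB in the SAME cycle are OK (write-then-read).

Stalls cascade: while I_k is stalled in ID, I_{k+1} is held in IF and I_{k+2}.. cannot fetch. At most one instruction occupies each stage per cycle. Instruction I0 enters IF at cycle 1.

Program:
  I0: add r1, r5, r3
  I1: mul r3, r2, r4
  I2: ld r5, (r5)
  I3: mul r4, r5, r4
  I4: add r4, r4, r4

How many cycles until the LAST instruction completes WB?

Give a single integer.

Answer: 13

Derivation:
I0 add r1 <- r5,r3: IF@1 ID@2 stall=0 (-) EX@3 MEM@4 WB@5
I1 mul r3 <- r2,r4: IF@2 ID@3 stall=0 (-) EX@4 MEM@5 WB@6
I2 ld r5 <- r5: IF@3 ID@4 stall=0 (-) EX@5 MEM@6 WB@7
I3 mul r4 <- r5,r4: IF@4 ID@5 stall=2 (RAW on I2.r5 (WB@7)) EX@8 MEM@9 WB@10
I4 add r4 <- r4,r4: IF@5 ID@8 stall=2 (RAW on I3.r4 (WB@10)) EX@11 MEM@12 WB@13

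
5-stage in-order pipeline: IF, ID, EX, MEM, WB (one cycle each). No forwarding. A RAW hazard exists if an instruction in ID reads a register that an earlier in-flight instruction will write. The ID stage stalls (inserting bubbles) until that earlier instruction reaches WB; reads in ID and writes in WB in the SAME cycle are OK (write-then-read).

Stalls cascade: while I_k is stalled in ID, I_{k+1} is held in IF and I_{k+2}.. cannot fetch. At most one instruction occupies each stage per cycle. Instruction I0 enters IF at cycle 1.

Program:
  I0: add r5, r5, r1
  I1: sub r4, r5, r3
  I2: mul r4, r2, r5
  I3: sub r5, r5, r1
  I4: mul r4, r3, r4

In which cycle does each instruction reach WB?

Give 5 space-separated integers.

I0 add r5 <- r5,r1: IF@1 ID@2 stall=0 (-) EX@3 MEM@4 WB@5
I1 sub r4 <- r5,r3: IF@2 ID@3 stall=2 (RAW on I0.r5 (WB@5)) EX@6 MEM@7 WB@8
I2 mul r4 <- r2,r5: IF@3 ID@6 stall=0 (-) EX@7 MEM@8 WB@9
I3 sub r5 <- r5,r1: IF@6 ID@7 stall=0 (-) EX@8 MEM@9 WB@10
I4 mul r4 <- r3,r4: IF@7 ID@8 stall=1 (RAW on I2.r4 (WB@9)) EX@10 MEM@11 WB@12

Answer: 5 8 9 10 12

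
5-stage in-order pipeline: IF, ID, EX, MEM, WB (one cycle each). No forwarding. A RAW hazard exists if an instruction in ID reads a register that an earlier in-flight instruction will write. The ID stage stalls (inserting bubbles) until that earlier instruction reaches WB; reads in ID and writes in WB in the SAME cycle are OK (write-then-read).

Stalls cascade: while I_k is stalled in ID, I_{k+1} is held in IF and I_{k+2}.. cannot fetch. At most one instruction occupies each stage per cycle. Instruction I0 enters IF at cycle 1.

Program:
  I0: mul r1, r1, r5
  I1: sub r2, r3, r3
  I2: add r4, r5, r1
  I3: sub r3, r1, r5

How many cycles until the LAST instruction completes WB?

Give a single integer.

Answer: 9

Derivation:
I0 mul r1 <- r1,r5: IF@1 ID@2 stall=0 (-) EX@3 MEM@4 WB@5
I1 sub r2 <- r3,r3: IF@2 ID@3 stall=0 (-) EX@4 MEM@5 WB@6
I2 add r4 <- r5,r1: IF@3 ID@4 stall=1 (RAW on I0.r1 (WB@5)) EX@6 MEM@7 WB@8
I3 sub r3 <- r1,r5: IF@4 ID@6 stall=0 (-) EX@7 MEM@8 WB@9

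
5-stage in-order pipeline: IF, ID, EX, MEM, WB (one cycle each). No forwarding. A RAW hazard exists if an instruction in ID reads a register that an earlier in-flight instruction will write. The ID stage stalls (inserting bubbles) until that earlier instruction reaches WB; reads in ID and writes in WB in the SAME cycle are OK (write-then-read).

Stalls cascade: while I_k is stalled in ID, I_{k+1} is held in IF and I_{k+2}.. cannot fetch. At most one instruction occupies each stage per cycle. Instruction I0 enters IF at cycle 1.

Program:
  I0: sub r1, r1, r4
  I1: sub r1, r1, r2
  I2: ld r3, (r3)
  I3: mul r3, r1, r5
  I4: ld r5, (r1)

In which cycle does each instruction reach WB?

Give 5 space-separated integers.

Answer: 5 8 9 11 12

Derivation:
I0 sub r1 <- r1,r4: IF@1 ID@2 stall=0 (-) EX@3 MEM@4 WB@5
I1 sub r1 <- r1,r2: IF@2 ID@3 stall=2 (RAW on I0.r1 (WB@5)) EX@6 MEM@7 WB@8
I2 ld r3 <- r3: IF@3 ID@6 stall=0 (-) EX@7 MEM@8 WB@9
I3 mul r3 <- r1,r5: IF@6 ID@7 stall=1 (RAW on I1.r1 (WB@8)) EX@9 MEM@10 WB@11
I4 ld r5 <- r1: IF@7 ID@9 stall=0 (-) EX@10 MEM@11 WB@12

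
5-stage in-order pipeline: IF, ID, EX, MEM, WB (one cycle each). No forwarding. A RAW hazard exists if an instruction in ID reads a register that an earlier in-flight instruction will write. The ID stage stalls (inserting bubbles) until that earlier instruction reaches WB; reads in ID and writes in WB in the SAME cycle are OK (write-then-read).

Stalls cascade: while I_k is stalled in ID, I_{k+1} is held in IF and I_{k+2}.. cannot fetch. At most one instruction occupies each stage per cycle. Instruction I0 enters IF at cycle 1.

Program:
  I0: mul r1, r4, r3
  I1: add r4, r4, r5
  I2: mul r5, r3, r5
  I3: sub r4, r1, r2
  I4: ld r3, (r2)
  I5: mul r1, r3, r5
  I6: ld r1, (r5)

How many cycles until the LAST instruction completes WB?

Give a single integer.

Answer: 13

Derivation:
I0 mul r1 <- r4,r3: IF@1 ID@2 stall=0 (-) EX@3 MEM@4 WB@5
I1 add r4 <- r4,r5: IF@2 ID@3 stall=0 (-) EX@4 MEM@5 WB@6
I2 mul r5 <- r3,r5: IF@3 ID@4 stall=0 (-) EX@5 MEM@6 WB@7
I3 sub r4 <- r1,r2: IF@4 ID@5 stall=0 (-) EX@6 MEM@7 WB@8
I4 ld r3 <- r2: IF@5 ID@6 stall=0 (-) EX@7 MEM@8 WB@9
I5 mul r1 <- r3,r5: IF@6 ID@7 stall=2 (RAW on I4.r3 (WB@9)) EX@10 MEM@11 WB@12
I6 ld r1 <- r5: IF@7 ID@10 stall=0 (-) EX@11 MEM@12 WB@13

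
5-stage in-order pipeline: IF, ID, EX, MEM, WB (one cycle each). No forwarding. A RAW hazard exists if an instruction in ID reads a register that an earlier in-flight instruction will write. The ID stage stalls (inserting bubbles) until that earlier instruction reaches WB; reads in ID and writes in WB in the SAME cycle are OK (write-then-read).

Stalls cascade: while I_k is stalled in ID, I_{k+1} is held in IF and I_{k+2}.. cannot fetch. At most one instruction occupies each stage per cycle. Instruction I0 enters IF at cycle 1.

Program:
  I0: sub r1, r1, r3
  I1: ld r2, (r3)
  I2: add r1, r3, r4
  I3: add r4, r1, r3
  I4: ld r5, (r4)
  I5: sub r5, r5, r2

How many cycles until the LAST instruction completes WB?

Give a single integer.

Answer: 16

Derivation:
I0 sub r1 <- r1,r3: IF@1 ID@2 stall=0 (-) EX@3 MEM@4 WB@5
I1 ld r2 <- r3: IF@2 ID@3 stall=0 (-) EX@4 MEM@5 WB@6
I2 add r1 <- r3,r4: IF@3 ID@4 stall=0 (-) EX@5 MEM@6 WB@7
I3 add r4 <- r1,r3: IF@4 ID@5 stall=2 (RAW on I2.r1 (WB@7)) EX@8 MEM@9 WB@10
I4 ld r5 <- r4: IF@5 ID@8 stall=2 (RAW on I3.r4 (WB@10)) EX@11 MEM@12 WB@13
I5 sub r5 <- r5,r2: IF@8 ID@11 stall=2 (RAW on I4.r5 (WB@13)) EX@14 MEM@15 WB@16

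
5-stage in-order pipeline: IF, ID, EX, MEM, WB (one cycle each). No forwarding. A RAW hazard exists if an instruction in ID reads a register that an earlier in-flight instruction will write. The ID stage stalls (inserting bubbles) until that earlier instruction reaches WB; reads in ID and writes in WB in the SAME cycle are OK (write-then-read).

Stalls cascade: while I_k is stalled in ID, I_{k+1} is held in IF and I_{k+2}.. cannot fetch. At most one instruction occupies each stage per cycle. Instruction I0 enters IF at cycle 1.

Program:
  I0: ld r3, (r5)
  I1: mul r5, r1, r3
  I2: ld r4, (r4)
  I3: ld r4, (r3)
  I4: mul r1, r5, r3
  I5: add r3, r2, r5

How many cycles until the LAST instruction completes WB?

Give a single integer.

I0 ld r3 <- r5: IF@1 ID@2 stall=0 (-) EX@3 MEM@4 WB@5
I1 mul r5 <- r1,r3: IF@2 ID@3 stall=2 (RAW on I0.r3 (WB@5)) EX@6 MEM@7 WB@8
I2 ld r4 <- r4: IF@3 ID@6 stall=0 (-) EX@7 MEM@8 WB@9
I3 ld r4 <- r3: IF@6 ID@7 stall=0 (-) EX@8 MEM@9 WB@10
I4 mul r1 <- r5,r3: IF@7 ID@8 stall=0 (-) EX@9 MEM@10 WB@11
I5 add r3 <- r2,r5: IF@8 ID@9 stall=0 (-) EX@10 MEM@11 WB@12

Answer: 12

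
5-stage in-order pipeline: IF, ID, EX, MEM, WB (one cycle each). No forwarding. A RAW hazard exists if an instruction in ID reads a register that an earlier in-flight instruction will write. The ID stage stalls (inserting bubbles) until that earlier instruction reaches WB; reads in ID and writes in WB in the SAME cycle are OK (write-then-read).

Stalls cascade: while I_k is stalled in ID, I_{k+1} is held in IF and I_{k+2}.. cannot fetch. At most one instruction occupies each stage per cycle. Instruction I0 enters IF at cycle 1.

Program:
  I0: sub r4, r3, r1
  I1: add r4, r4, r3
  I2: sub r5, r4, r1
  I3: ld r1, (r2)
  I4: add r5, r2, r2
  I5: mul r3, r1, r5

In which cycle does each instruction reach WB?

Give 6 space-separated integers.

Answer: 5 8 11 12 13 16

Derivation:
I0 sub r4 <- r3,r1: IF@1 ID@2 stall=0 (-) EX@3 MEM@4 WB@5
I1 add r4 <- r4,r3: IF@2 ID@3 stall=2 (RAW on I0.r4 (WB@5)) EX@6 MEM@7 WB@8
I2 sub r5 <- r4,r1: IF@3 ID@6 stall=2 (RAW on I1.r4 (WB@8)) EX@9 MEM@10 WB@11
I3 ld r1 <- r2: IF@6 ID@9 stall=0 (-) EX@10 MEM@11 WB@12
I4 add r5 <- r2,r2: IF@9 ID@10 stall=0 (-) EX@11 MEM@12 WB@13
I5 mul r3 <- r1,r5: IF@10 ID@11 stall=2 (RAW on I4.r5 (WB@13)) EX@14 MEM@15 WB@16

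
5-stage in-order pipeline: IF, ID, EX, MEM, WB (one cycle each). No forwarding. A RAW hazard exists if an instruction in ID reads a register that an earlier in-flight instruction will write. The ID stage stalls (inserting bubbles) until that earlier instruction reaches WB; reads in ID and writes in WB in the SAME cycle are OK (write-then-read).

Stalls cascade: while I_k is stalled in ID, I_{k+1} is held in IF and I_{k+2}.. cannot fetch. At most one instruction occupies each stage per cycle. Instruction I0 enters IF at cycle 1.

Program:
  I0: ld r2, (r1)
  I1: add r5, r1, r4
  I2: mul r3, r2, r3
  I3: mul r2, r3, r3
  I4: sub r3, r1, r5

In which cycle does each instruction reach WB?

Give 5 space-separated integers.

Answer: 5 6 8 11 12

Derivation:
I0 ld r2 <- r1: IF@1 ID@2 stall=0 (-) EX@3 MEM@4 WB@5
I1 add r5 <- r1,r4: IF@2 ID@3 stall=0 (-) EX@4 MEM@5 WB@6
I2 mul r3 <- r2,r3: IF@3 ID@4 stall=1 (RAW on I0.r2 (WB@5)) EX@6 MEM@7 WB@8
I3 mul r2 <- r3,r3: IF@4 ID@6 stall=2 (RAW on I2.r3 (WB@8)) EX@9 MEM@10 WB@11
I4 sub r3 <- r1,r5: IF@6 ID@9 stall=0 (-) EX@10 MEM@11 WB@12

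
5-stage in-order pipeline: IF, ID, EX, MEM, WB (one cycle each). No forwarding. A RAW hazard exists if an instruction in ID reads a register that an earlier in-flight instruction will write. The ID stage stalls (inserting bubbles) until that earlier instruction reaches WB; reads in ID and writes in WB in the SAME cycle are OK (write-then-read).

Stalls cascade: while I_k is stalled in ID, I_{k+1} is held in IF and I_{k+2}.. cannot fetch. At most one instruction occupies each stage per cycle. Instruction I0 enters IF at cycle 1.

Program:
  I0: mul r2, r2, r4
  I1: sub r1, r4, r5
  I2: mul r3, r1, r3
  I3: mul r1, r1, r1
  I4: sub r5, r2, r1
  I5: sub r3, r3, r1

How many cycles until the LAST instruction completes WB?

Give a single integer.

Answer: 14

Derivation:
I0 mul r2 <- r2,r4: IF@1 ID@2 stall=0 (-) EX@3 MEM@4 WB@5
I1 sub r1 <- r4,r5: IF@2 ID@3 stall=0 (-) EX@4 MEM@5 WB@6
I2 mul r3 <- r1,r3: IF@3 ID@4 stall=2 (RAW on I1.r1 (WB@6)) EX@7 MEM@8 WB@9
I3 mul r1 <- r1,r1: IF@4 ID@7 stall=0 (-) EX@8 MEM@9 WB@10
I4 sub r5 <- r2,r1: IF@7 ID@8 stall=2 (RAW on I3.r1 (WB@10)) EX@11 MEM@12 WB@13
I5 sub r3 <- r3,r1: IF@8 ID@11 stall=0 (-) EX@12 MEM@13 WB@14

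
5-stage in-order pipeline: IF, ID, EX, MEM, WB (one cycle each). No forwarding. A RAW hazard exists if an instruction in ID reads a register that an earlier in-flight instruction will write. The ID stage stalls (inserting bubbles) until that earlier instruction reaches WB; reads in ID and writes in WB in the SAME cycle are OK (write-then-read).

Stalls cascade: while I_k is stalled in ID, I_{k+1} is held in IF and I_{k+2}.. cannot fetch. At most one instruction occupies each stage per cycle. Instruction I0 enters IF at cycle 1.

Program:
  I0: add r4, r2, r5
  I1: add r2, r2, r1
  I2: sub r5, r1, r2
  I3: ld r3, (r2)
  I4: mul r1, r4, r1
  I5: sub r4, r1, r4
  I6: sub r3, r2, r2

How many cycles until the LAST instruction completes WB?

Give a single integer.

I0 add r4 <- r2,r5: IF@1 ID@2 stall=0 (-) EX@3 MEM@4 WB@5
I1 add r2 <- r2,r1: IF@2 ID@3 stall=0 (-) EX@4 MEM@5 WB@6
I2 sub r5 <- r1,r2: IF@3 ID@4 stall=2 (RAW on I1.r2 (WB@6)) EX@7 MEM@8 WB@9
I3 ld r3 <- r2: IF@4 ID@7 stall=0 (-) EX@8 MEM@9 WB@10
I4 mul r1 <- r4,r1: IF@7 ID@8 stall=0 (-) EX@9 MEM@10 WB@11
I5 sub r4 <- r1,r4: IF@8 ID@9 stall=2 (RAW on I4.r1 (WB@11)) EX@12 MEM@13 WB@14
I6 sub r3 <- r2,r2: IF@9 ID@12 stall=0 (-) EX@13 MEM@14 WB@15

Answer: 15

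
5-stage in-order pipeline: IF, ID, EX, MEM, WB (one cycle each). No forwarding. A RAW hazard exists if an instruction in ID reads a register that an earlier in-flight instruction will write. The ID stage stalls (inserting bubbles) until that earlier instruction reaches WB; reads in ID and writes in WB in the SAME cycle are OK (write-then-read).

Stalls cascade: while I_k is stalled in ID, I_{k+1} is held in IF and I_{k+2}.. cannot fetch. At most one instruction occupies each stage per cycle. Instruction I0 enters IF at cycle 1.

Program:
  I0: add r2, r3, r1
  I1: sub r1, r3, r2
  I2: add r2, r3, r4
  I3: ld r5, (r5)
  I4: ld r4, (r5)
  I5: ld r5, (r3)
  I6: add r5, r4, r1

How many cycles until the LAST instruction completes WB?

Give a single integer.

Answer: 16

Derivation:
I0 add r2 <- r3,r1: IF@1 ID@2 stall=0 (-) EX@3 MEM@4 WB@5
I1 sub r1 <- r3,r2: IF@2 ID@3 stall=2 (RAW on I0.r2 (WB@5)) EX@6 MEM@7 WB@8
I2 add r2 <- r3,r4: IF@3 ID@6 stall=0 (-) EX@7 MEM@8 WB@9
I3 ld r5 <- r5: IF@6 ID@7 stall=0 (-) EX@8 MEM@9 WB@10
I4 ld r4 <- r5: IF@7 ID@8 stall=2 (RAW on I3.r5 (WB@10)) EX@11 MEM@12 WB@13
I5 ld r5 <- r3: IF@8 ID@11 stall=0 (-) EX@12 MEM@13 WB@14
I6 add r5 <- r4,r1: IF@11 ID@12 stall=1 (RAW on I4.r4 (WB@13)) EX@14 MEM@15 WB@16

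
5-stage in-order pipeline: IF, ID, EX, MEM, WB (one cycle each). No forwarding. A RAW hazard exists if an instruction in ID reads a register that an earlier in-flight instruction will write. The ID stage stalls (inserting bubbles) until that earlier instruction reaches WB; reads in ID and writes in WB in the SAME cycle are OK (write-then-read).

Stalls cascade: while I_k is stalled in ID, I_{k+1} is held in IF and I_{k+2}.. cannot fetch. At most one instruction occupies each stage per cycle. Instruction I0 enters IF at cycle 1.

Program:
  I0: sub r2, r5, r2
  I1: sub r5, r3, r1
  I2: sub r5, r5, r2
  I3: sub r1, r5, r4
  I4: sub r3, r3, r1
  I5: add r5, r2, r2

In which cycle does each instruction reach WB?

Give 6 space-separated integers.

I0 sub r2 <- r5,r2: IF@1 ID@2 stall=0 (-) EX@3 MEM@4 WB@5
I1 sub r5 <- r3,r1: IF@2 ID@3 stall=0 (-) EX@4 MEM@5 WB@6
I2 sub r5 <- r5,r2: IF@3 ID@4 stall=2 (RAW on I1.r5 (WB@6)) EX@7 MEM@8 WB@9
I3 sub r1 <- r5,r4: IF@4 ID@7 stall=2 (RAW on I2.r5 (WB@9)) EX@10 MEM@11 WB@12
I4 sub r3 <- r3,r1: IF@7 ID@10 stall=2 (RAW on I3.r1 (WB@12)) EX@13 MEM@14 WB@15
I5 add r5 <- r2,r2: IF@10 ID@13 stall=0 (-) EX@14 MEM@15 WB@16

Answer: 5 6 9 12 15 16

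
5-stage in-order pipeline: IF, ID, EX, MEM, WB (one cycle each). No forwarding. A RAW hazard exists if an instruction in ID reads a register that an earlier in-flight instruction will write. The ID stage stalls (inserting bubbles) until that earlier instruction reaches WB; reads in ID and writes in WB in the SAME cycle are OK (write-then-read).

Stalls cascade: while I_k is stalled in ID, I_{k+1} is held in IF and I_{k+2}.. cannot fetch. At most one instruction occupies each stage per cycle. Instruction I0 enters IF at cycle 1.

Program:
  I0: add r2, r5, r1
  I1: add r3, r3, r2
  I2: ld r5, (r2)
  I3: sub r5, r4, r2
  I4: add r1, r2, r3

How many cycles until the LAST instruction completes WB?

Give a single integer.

Answer: 11

Derivation:
I0 add r2 <- r5,r1: IF@1 ID@2 stall=0 (-) EX@3 MEM@4 WB@5
I1 add r3 <- r3,r2: IF@2 ID@3 stall=2 (RAW on I0.r2 (WB@5)) EX@6 MEM@7 WB@8
I2 ld r5 <- r2: IF@3 ID@6 stall=0 (-) EX@7 MEM@8 WB@9
I3 sub r5 <- r4,r2: IF@6 ID@7 stall=0 (-) EX@8 MEM@9 WB@10
I4 add r1 <- r2,r3: IF@7 ID@8 stall=0 (-) EX@9 MEM@10 WB@11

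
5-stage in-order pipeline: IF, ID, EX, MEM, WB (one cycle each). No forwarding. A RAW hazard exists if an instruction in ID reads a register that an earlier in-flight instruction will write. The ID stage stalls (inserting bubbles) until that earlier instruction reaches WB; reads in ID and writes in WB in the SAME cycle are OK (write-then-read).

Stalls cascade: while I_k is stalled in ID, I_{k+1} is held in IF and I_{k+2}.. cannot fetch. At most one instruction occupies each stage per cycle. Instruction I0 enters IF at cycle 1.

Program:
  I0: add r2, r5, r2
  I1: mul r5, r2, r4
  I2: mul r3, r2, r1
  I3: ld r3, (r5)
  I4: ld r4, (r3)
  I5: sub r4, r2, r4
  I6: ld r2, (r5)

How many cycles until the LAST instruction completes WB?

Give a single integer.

Answer: 18

Derivation:
I0 add r2 <- r5,r2: IF@1 ID@2 stall=0 (-) EX@3 MEM@4 WB@5
I1 mul r5 <- r2,r4: IF@2 ID@3 stall=2 (RAW on I0.r2 (WB@5)) EX@6 MEM@7 WB@8
I2 mul r3 <- r2,r1: IF@3 ID@6 stall=0 (-) EX@7 MEM@8 WB@9
I3 ld r3 <- r5: IF@6 ID@7 stall=1 (RAW on I1.r5 (WB@8)) EX@9 MEM@10 WB@11
I4 ld r4 <- r3: IF@7 ID@9 stall=2 (RAW on I3.r3 (WB@11)) EX@12 MEM@13 WB@14
I5 sub r4 <- r2,r4: IF@9 ID@12 stall=2 (RAW on I4.r4 (WB@14)) EX@15 MEM@16 WB@17
I6 ld r2 <- r5: IF@12 ID@15 stall=0 (-) EX@16 MEM@17 WB@18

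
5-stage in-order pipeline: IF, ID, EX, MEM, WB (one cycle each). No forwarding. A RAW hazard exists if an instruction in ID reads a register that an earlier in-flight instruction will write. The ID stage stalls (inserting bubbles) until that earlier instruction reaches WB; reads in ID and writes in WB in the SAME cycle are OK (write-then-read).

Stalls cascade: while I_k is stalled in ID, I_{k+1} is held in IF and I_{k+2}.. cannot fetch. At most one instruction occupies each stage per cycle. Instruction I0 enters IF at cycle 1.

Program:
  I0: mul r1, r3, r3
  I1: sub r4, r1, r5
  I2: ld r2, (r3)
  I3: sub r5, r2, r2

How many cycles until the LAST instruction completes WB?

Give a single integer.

Answer: 12

Derivation:
I0 mul r1 <- r3,r3: IF@1 ID@2 stall=0 (-) EX@3 MEM@4 WB@5
I1 sub r4 <- r1,r5: IF@2 ID@3 stall=2 (RAW on I0.r1 (WB@5)) EX@6 MEM@7 WB@8
I2 ld r2 <- r3: IF@3 ID@6 stall=0 (-) EX@7 MEM@8 WB@9
I3 sub r5 <- r2,r2: IF@6 ID@7 stall=2 (RAW on I2.r2 (WB@9)) EX@10 MEM@11 WB@12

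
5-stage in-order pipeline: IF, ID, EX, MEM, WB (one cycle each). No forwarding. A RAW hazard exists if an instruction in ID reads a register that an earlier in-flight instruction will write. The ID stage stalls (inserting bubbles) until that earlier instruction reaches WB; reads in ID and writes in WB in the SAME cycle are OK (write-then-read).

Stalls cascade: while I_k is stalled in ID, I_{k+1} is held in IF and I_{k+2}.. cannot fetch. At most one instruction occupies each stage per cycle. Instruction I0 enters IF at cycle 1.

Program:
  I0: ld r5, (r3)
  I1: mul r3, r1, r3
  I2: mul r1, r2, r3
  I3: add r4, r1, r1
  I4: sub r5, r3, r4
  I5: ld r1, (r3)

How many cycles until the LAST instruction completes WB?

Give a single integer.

I0 ld r5 <- r3: IF@1 ID@2 stall=0 (-) EX@3 MEM@4 WB@5
I1 mul r3 <- r1,r3: IF@2 ID@3 stall=0 (-) EX@4 MEM@5 WB@6
I2 mul r1 <- r2,r3: IF@3 ID@4 stall=2 (RAW on I1.r3 (WB@6)) EX@7 MEM@8 WB@9
I3 add r4 <- r1,r1: IF@4 ID@7 stall=2 (RAW on I2.r1 (WB@9)) EX@10 MEM@11 WB@12
I4 sub r5 <- r3,r4: IF@7 ID@10 stall=2 (RAW on I3.r4 (WB@12)) EX@13 MEM@14 WB@15
I5 ld r1 <- r3: IF@10 ID@13 stall=0 (-) EX@14 MEM@15 WB@16

Answer: 16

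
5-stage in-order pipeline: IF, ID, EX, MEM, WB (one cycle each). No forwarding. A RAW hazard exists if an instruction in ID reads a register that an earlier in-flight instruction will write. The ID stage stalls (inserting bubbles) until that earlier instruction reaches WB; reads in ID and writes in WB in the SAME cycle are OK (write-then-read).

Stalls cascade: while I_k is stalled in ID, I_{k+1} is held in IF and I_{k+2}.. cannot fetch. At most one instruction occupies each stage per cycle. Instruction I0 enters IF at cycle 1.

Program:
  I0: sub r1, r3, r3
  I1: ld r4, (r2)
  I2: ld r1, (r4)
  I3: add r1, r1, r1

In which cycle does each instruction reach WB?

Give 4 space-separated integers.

I0 sub r1 <- r3,r3: IF@1 ID@2 stall=0 (-) EX@3 MEM@4 WB@5
I1 ld r4 <- r2: IF@2 ID@3 stall=0 (-) EX@4 MEM@5 WB@6
I2 ld r1 <- r4: IF@3 ID@4 stall=2 (RAW on I1.r4 (WB@6)) EX@7 MEM@8 WB@9
I3 add r1 <- r1,r1: IF@4 ID@7 stall=2 (RAW on I2.r1 (WB@9)) EX@10 MEM@11 WB@12

Answer: 5 6 9 12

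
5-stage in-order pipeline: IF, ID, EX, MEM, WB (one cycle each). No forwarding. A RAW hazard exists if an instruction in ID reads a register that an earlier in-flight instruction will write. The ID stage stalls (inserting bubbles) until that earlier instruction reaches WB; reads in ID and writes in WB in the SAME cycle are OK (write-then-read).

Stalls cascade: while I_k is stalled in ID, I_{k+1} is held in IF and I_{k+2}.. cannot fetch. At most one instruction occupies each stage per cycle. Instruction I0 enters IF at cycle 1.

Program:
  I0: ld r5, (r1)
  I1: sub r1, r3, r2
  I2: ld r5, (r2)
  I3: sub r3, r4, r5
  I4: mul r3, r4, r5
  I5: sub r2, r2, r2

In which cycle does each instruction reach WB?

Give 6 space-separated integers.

Answer: 5 6 7 10 11 12

Derivation:
I0 ld r5 <- r1: IF@1 ID@2 stall=0 (-) EX@3 MEM@4 WB@5
I1 sub r1 <- r3,r2: IF@2 ID@3 stall=0 (-) EX@4 MEM@5 WB@6
I2 ld r5 <- r2: IF@3 ID@4 stall=0 (-) EX@5 MEM@6 WB@7
I3 sub r3 <- r4,r5: IF@4 ID@5 stall=2 (RAW on I2.r5 (WB@7)) EX@8 MEM@9 WB@10
I4 mul r3 <- r4,r5: IF@5 ID@8 stall=0 (-) EX@9 MEM@10 WB@11
I5 sub r2 <- r2,r2: IF@8 ID@9 stall=0 (-) EX@10 MEM@11 WB@12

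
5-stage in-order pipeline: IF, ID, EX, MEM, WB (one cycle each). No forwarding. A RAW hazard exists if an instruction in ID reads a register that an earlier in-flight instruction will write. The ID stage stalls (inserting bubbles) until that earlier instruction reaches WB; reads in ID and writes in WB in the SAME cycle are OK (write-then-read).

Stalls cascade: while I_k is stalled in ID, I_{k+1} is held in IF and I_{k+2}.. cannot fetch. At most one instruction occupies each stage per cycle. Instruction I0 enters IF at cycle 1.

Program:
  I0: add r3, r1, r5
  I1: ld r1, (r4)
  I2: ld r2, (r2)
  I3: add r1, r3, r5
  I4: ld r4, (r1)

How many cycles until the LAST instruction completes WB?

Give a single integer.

Answer: 11

Derivation:
I0 add r3 <- r1,r5: IF@1 ID@2 stall=0 (-) EX@3 MEM@4 WB@5
I1 ld r1 <- r4: IF@2 ID@3 stall=0 (-) EX@4 MEM@5 WB@6
I2 ld r2 <- r2: IF@3 ID@4 stall=0 (-) EX@5 MEM@6 WB@7
I3 add r1 <- r3,r5: IF@4 ID@5 stall=0 (-) EX@6 MEM@7 WB@8
I4 ld r4 <- r1: IF@5 ID@6 stall=2 (RAW on I3.r1 (WB@8)) EX@9 MEM@10 WB@11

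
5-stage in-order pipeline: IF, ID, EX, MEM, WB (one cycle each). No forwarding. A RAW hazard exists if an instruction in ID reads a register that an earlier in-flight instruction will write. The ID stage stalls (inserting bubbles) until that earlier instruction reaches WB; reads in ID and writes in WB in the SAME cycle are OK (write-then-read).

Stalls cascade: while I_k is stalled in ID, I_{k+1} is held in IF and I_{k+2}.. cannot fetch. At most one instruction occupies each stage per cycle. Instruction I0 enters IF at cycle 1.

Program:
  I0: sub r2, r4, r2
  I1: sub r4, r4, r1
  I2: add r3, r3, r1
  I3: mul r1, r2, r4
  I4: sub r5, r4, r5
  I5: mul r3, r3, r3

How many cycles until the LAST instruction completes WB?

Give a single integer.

Answer: 11

Derivation:
I0 sub r2 <- r4,r2: IF@1 ID@2 stall=0 (-) EX@3 MEM@4 WB@5
I1 sub r4 <- r4,r1: IF@2 ID@3 stall=0 (-) EX@4 MEM@5 WB@6
I2 add r3 <- r3,r1: IF@3 ID@4 stall=0 (-) EX@5 MEM@6 WB@7
I3 mul r1 <- r2,r4: IF@4 ID@5 stall=1 (RAW on I1.r4 (WB@6)) EX@7 MEM@8 WB@9
I4 sub r5 <- r4,r5: IF@5 ID@7 stall=0 (-) EX@8 MEM@9 WB@10
I5 mul r3 <- r3,r3: IF@7 ID@8 stall=0 (-) EX@9 MEM@10 WB@11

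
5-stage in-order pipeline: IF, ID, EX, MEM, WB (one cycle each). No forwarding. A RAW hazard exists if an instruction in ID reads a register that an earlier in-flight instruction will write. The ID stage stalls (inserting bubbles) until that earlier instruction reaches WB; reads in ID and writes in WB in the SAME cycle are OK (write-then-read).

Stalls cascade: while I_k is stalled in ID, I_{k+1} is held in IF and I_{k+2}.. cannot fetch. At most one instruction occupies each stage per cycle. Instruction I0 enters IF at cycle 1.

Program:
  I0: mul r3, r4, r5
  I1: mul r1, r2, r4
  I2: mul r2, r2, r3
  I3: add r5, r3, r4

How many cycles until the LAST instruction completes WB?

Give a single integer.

I0 mul r3 <- r4,r5: IF@1 ID@2 stall=0 (-) EX@3 MEM@4 WB@5
I1 mul r1 <- r2,r4: IF@2 ID@3 stall=0 (-) EX@4 MEM@5 WB@6
I2 mul r2 <- r2,r3: IF@3 ID@4 stall=1 (RAW on I0.r3 (WB@5)) EX@6 MEM@7 WB@8
I3 add r5 <- r3,r4: IF@4 ID@6 stall=0 (-) EX@7 MEM@8 WB@9

Answer: 9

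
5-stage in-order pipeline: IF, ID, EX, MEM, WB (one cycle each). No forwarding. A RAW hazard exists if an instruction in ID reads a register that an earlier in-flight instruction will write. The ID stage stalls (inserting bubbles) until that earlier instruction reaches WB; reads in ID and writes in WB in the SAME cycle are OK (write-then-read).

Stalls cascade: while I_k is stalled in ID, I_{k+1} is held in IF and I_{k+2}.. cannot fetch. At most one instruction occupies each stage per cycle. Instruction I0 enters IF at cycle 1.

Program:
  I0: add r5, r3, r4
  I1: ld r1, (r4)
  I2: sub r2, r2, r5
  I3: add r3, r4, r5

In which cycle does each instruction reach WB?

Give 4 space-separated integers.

Answer: 5 6 8 9

Derivation:
I0 add r5 <- r3,r4: IF@1 ID@2 stall=0 (-) EX@3 MEM@4 WB@5
I1 ld r1 <- r4: IF@2 ID@3 stall=0 (-) EX@4 MEM@5 WB@6
I2 sub r2 <- r2,r5: IF@3 ID@4 stall=1 (RAW on I0.r5 (WB@5)) EX@6 MEM@7 WB@8
I3 add r3 <- r4,r5: IF@4 ID@6 stall=0 (-) EX@7 MEM@8 WB@9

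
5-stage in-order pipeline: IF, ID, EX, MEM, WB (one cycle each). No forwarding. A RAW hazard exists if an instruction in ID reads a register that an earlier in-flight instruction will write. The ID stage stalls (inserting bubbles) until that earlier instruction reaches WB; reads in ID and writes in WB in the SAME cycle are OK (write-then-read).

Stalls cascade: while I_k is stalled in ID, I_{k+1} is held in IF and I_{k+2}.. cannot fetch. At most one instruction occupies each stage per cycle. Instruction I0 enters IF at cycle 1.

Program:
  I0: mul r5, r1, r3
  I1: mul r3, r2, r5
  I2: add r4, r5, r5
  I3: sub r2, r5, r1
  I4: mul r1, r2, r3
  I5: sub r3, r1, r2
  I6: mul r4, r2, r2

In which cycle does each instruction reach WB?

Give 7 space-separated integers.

Answer: 5 8 9 10 13 16 17

Derivation:
I0 mul r5 <- r1,r3: IF@1 ID@2 stall=0 (-) EX@3 MEM@4 WB@5
I1 mul r3 <- r2,r5: IF@2 ID@3 stall=2 (RAW on I0.r5 (WB@5)) EX@6 MEM@7 WB@8
I2 add r4 <- r5,r5: IF@3 ID@6 stall=0 (-) EX@7 MEM@8 WB@9
I3 sub r2 <- r5,r1: IF@6 ID@7 stall=0 (-) EX@8 MEM@9 WB@10
I4 mul r1 <- r2,r3: IF@7 ID@8 stall=2 (RAW on I3.r2 (WB@10)) EX@11 MEM@12 WB@13
I5 sub r3 <- r1,r2: IF@8 ID@11 stall=2 (RAW on I4.r1 (WB@13)) EX@14 MEM@15 WB@16
I6 mul r4 <- r2,r2: IF@11 ID@14 stall=0 (-) EX@15 MEM@16 WB@17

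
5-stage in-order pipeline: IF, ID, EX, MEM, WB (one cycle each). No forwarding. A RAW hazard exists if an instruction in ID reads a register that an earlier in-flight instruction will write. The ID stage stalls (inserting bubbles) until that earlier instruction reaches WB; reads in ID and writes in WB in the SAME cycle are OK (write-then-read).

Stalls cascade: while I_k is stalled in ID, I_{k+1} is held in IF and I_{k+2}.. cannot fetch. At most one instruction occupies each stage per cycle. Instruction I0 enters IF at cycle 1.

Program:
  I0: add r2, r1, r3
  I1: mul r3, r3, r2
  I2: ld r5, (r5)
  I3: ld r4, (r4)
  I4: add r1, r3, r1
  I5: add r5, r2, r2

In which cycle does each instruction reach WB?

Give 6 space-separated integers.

Answer: 5 8 9 10 11 12

Derivation:
I0 add r2 <- r1,r3: IF@1 ID@2 stall=0 (-) EX@3 MEM@4 WB@5
I1 mul r3 <- r3,r2: IF@2 ID@3 stall=2 (RAW on I0.r2 (WB@5)) EX@6 MEM@7 WB@8
I2 ld r5 <- r5: IF@3 ID@6 stall=0 (-) EX@7 MEM@8 WB@9
I3 ld r4 <- r4: IF@6 ID@7 stall=0 (-) EX@8 MEM@9 WB@10
I4 add r1 <- r3,r1: IF@7 ID@8 stall=0 (-) EX@9 MEM@10 WB@11
I5 add r5 <- r2,r2: IF@8 ID@9 stall=0 (-) EX@10 MEM@11 WB@12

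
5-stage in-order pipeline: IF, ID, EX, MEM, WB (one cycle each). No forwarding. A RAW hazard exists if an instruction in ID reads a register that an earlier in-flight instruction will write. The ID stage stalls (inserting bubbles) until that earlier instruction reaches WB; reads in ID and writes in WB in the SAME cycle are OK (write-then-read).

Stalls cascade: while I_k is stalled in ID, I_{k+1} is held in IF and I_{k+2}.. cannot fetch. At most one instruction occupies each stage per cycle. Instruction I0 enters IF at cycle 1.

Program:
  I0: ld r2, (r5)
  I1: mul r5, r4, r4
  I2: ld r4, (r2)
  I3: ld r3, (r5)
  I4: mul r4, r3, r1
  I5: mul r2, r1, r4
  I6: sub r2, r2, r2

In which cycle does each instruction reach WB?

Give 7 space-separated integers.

Answer: 5 6 8 9 12 15 18

Derivation:
I0 ld r2 <- r5: IF@1 ID@2 stall=0 (-) EX@3 MEM@4 WB@5
I1 mul r5 <- r4,r4: IF@2 ID@3 stall=0 (-) EX@4 MEM@5 WB@6
I2 ld r4 <- r2: IF@3 ID@4 stall=1 (RAW on I0.r2 (WB@5)) EX@6 MEM@7 WB@8
I3 ld r3 <- r5: IF@4 ID@6 stall=0 (-) EX@7 MEM@8 WB@9
I4 mul r4 <- r3,r1: IF@6 ID@7 stall=2 (RAW on I3.r3 (WB@9)) EX@10 MEM@11 WB@12
I5 mul r2 <- r1,r4: IF@7 ID@10 stall=2 (RAW on I4.r4 (WB@12)) EX@13 MEM@14 WB@15
I6 sub r2 <- r2,r2: IF@10 ID@13 stall=2 (RAW on I5.r2 (WB@15)) EX@16 MEM@17 WB@18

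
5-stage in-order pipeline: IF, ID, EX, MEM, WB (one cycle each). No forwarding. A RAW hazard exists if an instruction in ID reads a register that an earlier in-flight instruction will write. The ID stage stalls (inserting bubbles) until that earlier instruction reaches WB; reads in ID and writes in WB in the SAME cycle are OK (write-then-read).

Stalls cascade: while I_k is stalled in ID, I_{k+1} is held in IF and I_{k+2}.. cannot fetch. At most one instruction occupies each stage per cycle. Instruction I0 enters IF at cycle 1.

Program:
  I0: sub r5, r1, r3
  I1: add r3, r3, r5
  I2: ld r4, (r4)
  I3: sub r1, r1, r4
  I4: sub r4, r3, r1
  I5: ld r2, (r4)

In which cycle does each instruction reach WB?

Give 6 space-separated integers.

I0 sub r5 <- r1,r3: IF@1 ID@2 stall=0 (-) EX@3 MEM@4 WB@5
I1 add r3 <- r3,r5: IF@2 ID@3 stall=2 (RAW on I0.r5 (WB@5)) EX@6 MEM@7 WB@8
I2 ld r4 <- r4: IF@3 ID@6 stall=0 (-) EX@7 MEM@8 WB@9
I3 sub r1 <- r1,r4: IF@6 ID@7 stall=2 (RAW on I2.r4 (WB@9)) EX@10 MEM@11 WB@12
I4 sub r4 <- r3,r1: IF@7 ID@10 stall=2 (RAW on I3.r1 (WB@12)) EX@13 MEM@14 WB@15
I5 ld r2 <- r4: IF@10 ID@13 stall=2 (RAW on I4.r4 (WB@15)) EX@16 MEM@17 WB@18

Answer: 5 8 9 12 15 18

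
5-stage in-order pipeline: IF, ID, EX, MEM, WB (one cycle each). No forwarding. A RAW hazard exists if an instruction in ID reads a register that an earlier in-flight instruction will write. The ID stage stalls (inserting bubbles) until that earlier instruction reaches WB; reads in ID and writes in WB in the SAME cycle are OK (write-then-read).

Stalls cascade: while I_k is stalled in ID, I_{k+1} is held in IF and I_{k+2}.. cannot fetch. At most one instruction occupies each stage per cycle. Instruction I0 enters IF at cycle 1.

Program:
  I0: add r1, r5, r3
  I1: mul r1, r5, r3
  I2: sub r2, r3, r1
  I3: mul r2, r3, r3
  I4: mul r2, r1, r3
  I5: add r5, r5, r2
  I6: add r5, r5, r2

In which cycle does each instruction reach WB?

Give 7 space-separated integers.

I0 add r1 <- r5,r3: IF@1 ID@2 stall=0 (-) EX@3 MEM@4 WB@5
I1 mul r1 <- r5,r3: IF@2 ID@3 stall=0 (-) EX@4 MEM@5 WB@6
I2 sub r2 <- r3,r1: IF@3 ID@4 stall=2 (RAW on I1.r1 (WB@6)) EX@7 MEM@8 WB@9
I3 mul r2 <- r3,r3: IF@4 ID@7 stall=0 (-) EX@8 MEM@9 WB@10
I4 mul r2 <- r1,r3: IF@7 ID@8 stall=0 (-) EX@9 MEM@10 WB@11
I5 add r5 <- r5,r2: IF@8 ID@9 stall=2 (RAW on I4.r2 (WB@11)) EX@12 MEM@13 WB@14
I6 add r5 <- r5,r2: IF@9 ID@12 stall=2 (RAW on I5.r5 (WB@14)) EX@15 MEM@16 WB@17

Answer: 5 6 9 10 11 14 17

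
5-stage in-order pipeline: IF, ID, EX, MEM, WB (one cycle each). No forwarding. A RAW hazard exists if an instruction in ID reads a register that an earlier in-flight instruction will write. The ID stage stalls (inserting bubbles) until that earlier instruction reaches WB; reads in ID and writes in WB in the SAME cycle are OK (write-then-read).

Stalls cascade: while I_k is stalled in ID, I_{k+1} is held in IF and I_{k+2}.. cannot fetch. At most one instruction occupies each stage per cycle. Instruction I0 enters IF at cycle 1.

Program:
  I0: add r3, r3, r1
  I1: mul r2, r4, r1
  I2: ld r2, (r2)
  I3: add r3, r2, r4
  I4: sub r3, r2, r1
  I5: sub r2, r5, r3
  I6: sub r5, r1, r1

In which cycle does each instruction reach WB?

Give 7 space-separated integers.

I0 add r3 <- r3,r1: IF@1 ID@2 stall=0 (-) EX@3 MEM@4 WB@5
I1 mul r2 <- r4,r1: IF@2 ID@3 stall=0 (-) EX@4 MEM@5 WB@6
I2 ld r2 <- r2: IF@3 ID@4 stall=2 (RAW on I1.r2 (WB@6)) EX@7 MEM@8 WB@9
I3 add r3 <- r2,r4: IF@4 ID@7 stall=2 (RAW on I2.r2 (WB@9)) EX@10 MEM@11 WB@12
I4 sub r3 <- r2,r1: IF@7 ID@10 stall=0 (-) EX@11 MEM@12 WB@13
I5 sub r2 <- r5,r3: IF@10 ID@11 stall=2 (RAW on I4.r3 (WB@13)) EX@14 MEM@15 WB@16
I6 sub r5 <- r1,r1: IF@11 ID@14 stall=0 (-) EX@15 MEM@16 WB@17

Answer: 5 6 9 12 13 16 17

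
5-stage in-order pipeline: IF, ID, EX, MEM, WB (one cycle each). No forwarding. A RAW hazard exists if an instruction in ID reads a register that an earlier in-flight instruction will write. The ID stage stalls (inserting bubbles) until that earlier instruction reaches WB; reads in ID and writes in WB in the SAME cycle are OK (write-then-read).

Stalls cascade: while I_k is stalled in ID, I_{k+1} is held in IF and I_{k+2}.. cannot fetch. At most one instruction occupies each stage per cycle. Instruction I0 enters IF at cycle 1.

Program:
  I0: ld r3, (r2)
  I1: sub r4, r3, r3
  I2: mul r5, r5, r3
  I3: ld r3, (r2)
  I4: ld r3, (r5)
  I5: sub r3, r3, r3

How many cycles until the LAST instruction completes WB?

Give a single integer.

I0 ld r3 <- r2: IF@1 ID@2 stall=0 (-) EX@3 MEM@4 WB@5
I1 sub r4 <- r3,r3: IF@2 ID@3 stall=2 (RAW on I0.r3 (WB@5)) EX@6 MEM@7 WB@8
I2 mul r5 <- r5,r3: IF@3 ID@6 stall=0 (-) EX@7 MEM@8 WB@9
I3 ld r3 <- r2: IF@6 ID@7 stall=0 (-) EX@8 MEM@9 WB@10
I4 ld r3 <- r5: IF@7 ID@8 stall=1 (RAW on I2.r5 (WB@9)) EX@10 MEM@11 WB@12
I5 sub r3 <- r3,r3: IF@8 ID@10 stall=2 (RAW on I4.r3 (WB@12)) EX@13 MEM@14 WB@15

Answer: 15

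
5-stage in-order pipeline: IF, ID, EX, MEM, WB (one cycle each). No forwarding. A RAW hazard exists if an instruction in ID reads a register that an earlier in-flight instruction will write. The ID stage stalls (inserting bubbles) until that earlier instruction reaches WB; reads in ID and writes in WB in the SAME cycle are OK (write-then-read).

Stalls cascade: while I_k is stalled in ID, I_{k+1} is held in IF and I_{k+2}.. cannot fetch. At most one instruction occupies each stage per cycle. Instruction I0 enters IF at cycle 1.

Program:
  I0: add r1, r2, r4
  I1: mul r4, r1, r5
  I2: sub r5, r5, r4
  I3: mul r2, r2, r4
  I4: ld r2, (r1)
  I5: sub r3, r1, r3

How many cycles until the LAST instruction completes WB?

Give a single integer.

I0 add r1 <- r2,r4: IF@1 ID@2 stall=0 (-) EX@3 MEM@4 WB@5
I1 mul r4 <- r1,r5: IF@2 ID@3 stall=2 (RAW on I0.r1 (WB@5)) EX@6 MEM@7 WB@8
I2 sub r5 <- r5,r4: IF@3 ID@6 stall=2 (RAW on I1.r4 (WB@8)) EX@9 MEM@10 WB@11
I3 mul r2 <- r2,r4: IF@6 ID@9 stall=0 (-) EX@10 MEM@11 WB@12
I4 ld r2 <- r1: IF@9 ID@10 stall=0 (-) EX@11 MEM@12 WB@13
I5 sub r3 <- r1,r3: IF@10 ID@11 stall=0 (-) EX@12 MEM@13 WB@14

Answer: 14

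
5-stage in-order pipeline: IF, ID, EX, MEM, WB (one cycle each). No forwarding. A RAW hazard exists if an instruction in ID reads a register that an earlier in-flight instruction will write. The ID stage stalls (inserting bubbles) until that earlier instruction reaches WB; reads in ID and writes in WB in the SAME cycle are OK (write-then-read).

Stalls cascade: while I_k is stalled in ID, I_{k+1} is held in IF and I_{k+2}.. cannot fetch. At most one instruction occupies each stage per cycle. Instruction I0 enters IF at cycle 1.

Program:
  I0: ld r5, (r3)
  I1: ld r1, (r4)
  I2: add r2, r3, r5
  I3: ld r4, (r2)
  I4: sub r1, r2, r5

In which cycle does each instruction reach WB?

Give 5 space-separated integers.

Answer: 5 6 8 11 12

Derivation:
I0 ld r5 <- r3: IF@1 ID@2 stall=0 (-) EX@3 MEM@4 WB@5
I1 ld r1 <- r4: IF@2 ID@3 stall=0 (-) EX@4 MEM@5 WB@6
I2 add r2 <- r3,r5: IF@3 ID@4 stall=1 (RAW on I0.r5 (WB@5)) EX@6 MEM@7 WB@8
I3 ld r4 <- r2: IF@4 ID@6 stall=2 (RAW on I2.r2 (WB@8)) EX@9 MEM@10 WB@11
I4 sub r1 <- r2,r5: IF@6 ID@9 stall=0 (-) EX@10 MEM@11 WB@12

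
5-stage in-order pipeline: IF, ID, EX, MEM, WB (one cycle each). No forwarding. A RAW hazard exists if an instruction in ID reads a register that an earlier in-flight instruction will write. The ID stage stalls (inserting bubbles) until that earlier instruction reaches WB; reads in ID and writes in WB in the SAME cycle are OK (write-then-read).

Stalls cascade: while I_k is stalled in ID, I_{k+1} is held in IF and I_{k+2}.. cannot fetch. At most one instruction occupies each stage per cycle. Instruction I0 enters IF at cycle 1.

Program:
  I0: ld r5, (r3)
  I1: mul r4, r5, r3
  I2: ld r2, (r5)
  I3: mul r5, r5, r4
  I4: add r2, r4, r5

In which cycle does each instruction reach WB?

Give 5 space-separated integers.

I0 ld r5 <- r3: IF@1 ID@2 stall=0 (-) EX@3 MEM@4 WB@5
I1 mul r4 <- r5,r3: IF@2 ID@3 stall=2 (RAW on I0.r5 (WB@5)) EX@6 MEM@7 WB@8
I2 ld r2 <- r5: IF@3 ID@6 stall=0 (-) EX@7 MEM@8 WB@9
I3 mul r5 <- r5,r4: IF@6 ID@7 stall=1 (RAW on I1.r4 (WB@8)) EX@9 MEM@10 WB@11
I4 add r2 <- r4,r5: IF@7 ID@9 stall=2 (RAW on I3.r5 (WB@11)) EX@12 MEM@13 WB@14

Answer: 5 8 9 11 14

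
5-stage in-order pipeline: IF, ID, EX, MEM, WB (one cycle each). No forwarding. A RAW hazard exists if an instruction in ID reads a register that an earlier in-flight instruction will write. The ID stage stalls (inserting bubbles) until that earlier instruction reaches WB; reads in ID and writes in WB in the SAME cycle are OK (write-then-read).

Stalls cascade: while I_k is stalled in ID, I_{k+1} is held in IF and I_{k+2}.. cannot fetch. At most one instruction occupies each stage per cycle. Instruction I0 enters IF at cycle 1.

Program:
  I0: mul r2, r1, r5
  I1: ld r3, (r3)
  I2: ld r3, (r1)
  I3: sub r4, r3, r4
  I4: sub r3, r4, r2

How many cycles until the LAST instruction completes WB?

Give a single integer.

Answer: 13

Derivation:
I0 mul r2 <- r1,r5: IF@1 ID@2 stall=0 (-) EX@3 MEM@4 WB@5
I1 ld r3 <- r3: IF@2 ID@3 stall=0 (-) EX@4 MEM@5 WB@6
I2 ld r3 <- r1: IF@3 ID@4 stall=0 (-) EX@5 MEM@6 WB@7
I3 sub r4 <- r3,r4: IF@4 ID@5 stall=2 (RAW on I2.r3 (WB@7)) EX@8 MEM@9 WB@10
I4 sub r3 <- r4,r2: IF@5 ID@8 stall=2 (RAW on I3.r4 (WB@10)) EX@11 MEM@12 WB@13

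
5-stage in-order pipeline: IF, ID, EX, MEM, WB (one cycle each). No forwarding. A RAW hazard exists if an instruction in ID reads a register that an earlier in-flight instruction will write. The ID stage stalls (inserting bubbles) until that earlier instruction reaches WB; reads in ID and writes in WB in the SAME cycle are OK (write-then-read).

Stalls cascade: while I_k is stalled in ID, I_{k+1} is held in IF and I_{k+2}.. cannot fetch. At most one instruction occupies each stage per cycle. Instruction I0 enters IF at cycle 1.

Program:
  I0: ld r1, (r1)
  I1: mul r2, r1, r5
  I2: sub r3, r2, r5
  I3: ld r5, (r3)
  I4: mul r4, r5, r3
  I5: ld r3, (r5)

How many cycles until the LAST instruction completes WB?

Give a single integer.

Answer: 18

Derivation:
I0 ld r1 <- r1: IF@1 ID@2 stall=0 (-) EX@3 MEM@4 WB@5
I1 mul r2 <- r1,r5: IF@2 ID@3 stall=2 (RAW on I0.r1 (WB@5)) EX@6 MEM@7 WB@8
I2 sub r3 <- r2,r5: IF@3 ID@6 stall=2 (RAW on I1.r2 (WB@8)) EX@9 MEM@10 WB@11
I3 ld r5 <- r3: IF@6 ID@9 stall=2 (RAW on I2.r3 (WB@11)) EX@12 MEM@13 WB@14
I4 mul r4 <- r5,r3: IF@9 ID@12 stall=2 (RAW on I3.r5 (WB@14)) EX@15 MEM@16 WB@17
I5 ld r3 <- r5: IF@12 ID@15 stall=0 (-) EX@16 MEM@17 WB@18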